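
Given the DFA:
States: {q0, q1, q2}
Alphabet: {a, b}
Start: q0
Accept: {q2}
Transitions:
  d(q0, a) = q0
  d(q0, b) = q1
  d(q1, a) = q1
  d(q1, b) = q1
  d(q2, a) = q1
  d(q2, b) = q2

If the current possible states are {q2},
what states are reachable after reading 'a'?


Apply transition on 'a' from each current state:
  d(q2, a) = q1

{q1}


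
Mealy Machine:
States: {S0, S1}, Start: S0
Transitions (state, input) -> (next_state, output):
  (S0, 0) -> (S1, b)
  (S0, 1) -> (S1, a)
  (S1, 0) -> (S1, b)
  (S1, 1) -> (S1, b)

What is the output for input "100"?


Step-by-step:
  (S0, 1) -> (S1, a)
  (S1, 0) -> (S1, b)
  (S1, 0) -> (S1, b)

"abb"


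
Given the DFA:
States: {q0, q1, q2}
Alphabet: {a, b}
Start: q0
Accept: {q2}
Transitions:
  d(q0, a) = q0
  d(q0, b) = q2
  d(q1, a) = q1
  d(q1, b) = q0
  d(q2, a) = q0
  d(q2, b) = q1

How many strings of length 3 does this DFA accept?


Enumerating all length-3 strings:
  "aaa" -> q0 [reject]
  "aab" -> q2 [accept]
  "aba" -> q0 [reject]
  "abb" -> q1 [reject]
  "baa" -> q0 [reject]
  "bab" -> q2 [accept]
  "bba" -> q1 [reject]
  "bbb" -> q0 [reject]

2 out of 8


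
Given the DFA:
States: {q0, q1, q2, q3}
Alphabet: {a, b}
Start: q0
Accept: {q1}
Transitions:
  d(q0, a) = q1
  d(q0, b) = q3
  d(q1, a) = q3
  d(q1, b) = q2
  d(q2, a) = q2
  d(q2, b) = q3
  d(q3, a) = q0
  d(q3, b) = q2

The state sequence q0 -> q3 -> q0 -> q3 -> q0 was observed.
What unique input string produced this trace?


Trace back each transition to find the symbol:
  q0 --[b]--> q3
  q3 --[a]--> q0
  q0 --[b]--> q3
  q3 --[a]--> q0

"baba"


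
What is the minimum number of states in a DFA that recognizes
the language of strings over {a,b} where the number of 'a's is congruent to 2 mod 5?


States track (count of 'a') mod 5.
Need 5 states: one per remainder 0..4; accept = remainder 2.

5


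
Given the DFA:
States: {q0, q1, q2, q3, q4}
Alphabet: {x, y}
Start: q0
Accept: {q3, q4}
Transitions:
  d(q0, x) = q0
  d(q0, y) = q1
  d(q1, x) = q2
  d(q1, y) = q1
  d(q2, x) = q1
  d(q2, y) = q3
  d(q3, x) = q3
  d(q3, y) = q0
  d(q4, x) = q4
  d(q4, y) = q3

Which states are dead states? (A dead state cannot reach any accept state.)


Forward reachability from each state:
  q0 -> reaches accept state q3 (live)
  q1 -> reaches accept state q3 (live)
  q2 -> reaches accept state q3 (live)
  q3 -> reaches accept state q3 (live)
  q4 -> reaches accept state q3 (live)

None (all states can reach an accept state)


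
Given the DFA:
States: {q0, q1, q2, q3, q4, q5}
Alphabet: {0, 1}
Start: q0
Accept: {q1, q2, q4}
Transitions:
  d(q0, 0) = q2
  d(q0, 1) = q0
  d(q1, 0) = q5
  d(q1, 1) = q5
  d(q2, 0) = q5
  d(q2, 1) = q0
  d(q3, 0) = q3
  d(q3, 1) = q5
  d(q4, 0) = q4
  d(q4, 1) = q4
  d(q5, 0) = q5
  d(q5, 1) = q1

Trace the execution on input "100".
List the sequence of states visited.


Input: 100
d(q0, 1) = q0
d(q0, 0) = q2
d(q2, 0) = q5


q0 -> q0 -> q2 -> q5


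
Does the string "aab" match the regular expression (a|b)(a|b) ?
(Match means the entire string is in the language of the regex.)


|string| = 3; first = 'a'; last = 'b'

No, "aab" does not match (a|b)(a|b)


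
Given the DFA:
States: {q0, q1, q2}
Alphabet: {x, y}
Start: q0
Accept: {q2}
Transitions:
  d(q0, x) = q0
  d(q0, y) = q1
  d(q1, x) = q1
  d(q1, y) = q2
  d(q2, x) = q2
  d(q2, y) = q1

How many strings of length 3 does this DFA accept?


Enumerating all length-3 strings:
  "xxx" -> q0 [reject]
  "xxy" -> q1 [reject]
  "xyx" -> q1 [reject]
  "xyy" -> q2 [accept]
  "yxx" -> q1 [reject]
  "yxy" -> q2 [accept]
  "yyx" -> q2 [accept]
  "yyy" -> q1 [reject]

3 out of 8


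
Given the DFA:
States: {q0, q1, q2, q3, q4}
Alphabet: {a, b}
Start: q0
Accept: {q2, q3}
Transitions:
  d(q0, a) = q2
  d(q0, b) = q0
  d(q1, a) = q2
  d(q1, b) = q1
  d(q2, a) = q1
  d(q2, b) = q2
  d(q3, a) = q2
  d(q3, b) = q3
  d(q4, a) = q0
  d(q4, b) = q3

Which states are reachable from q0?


BFS from q0:
  layer 0: {q0}
  layer 1: {q2}
  layer 2: {q1}

{q0, q1, q2}


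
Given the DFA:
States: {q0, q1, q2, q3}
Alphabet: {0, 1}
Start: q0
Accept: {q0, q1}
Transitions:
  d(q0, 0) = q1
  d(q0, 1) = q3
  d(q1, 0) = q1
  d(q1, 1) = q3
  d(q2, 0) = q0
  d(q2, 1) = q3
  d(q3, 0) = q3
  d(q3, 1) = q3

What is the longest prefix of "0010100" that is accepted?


Run the DFA, marking each prefix where the state is accepting:
  "" -> q0 [accept]
  "0" -> q1 [accept]
  "00" -> q1 [accept]
  "001" -> q3 [reject]
  "0010" -> q3 [reject]
  "00101" -> q3 [reject]
  "001010" -> q3 [reject]
  "0010100" -> q3 [reject]

"00"


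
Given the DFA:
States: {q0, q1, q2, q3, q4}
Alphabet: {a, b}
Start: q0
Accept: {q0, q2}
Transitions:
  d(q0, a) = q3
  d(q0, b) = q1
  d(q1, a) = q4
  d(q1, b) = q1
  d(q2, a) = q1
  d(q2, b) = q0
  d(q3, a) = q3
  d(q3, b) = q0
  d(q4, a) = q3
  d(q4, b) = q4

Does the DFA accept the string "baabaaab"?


Trace: q0 -> q1 -> q4 -> q3 -> q0 -> q3 -> q3 -> q3 -> q0
Final state: q0
Accept states: {q0, q2}

Yes, accepted (final state q0 is an accept state)


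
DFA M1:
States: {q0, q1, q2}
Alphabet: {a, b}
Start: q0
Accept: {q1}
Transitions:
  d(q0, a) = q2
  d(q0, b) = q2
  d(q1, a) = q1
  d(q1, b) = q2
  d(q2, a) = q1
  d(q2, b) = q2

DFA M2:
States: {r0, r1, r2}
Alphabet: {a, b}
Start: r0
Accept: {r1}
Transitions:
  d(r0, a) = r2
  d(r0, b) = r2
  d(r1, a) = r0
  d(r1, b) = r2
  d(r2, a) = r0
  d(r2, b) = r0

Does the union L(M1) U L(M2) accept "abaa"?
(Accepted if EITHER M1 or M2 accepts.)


M1: final=q1 accepted=True
M2: final=r0 accepted=False

Yes, union accepts


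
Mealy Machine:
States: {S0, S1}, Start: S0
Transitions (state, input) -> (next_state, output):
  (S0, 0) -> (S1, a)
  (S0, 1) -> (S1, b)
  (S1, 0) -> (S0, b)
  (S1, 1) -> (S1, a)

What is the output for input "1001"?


Step-by-step:
  (S0, 1) -> (S1, b)
  (S1, 0) -> (S0, b)
  (S0, 0) -> (S1, a)
  (S1, 1) -> (S1, a)

"bbaa"


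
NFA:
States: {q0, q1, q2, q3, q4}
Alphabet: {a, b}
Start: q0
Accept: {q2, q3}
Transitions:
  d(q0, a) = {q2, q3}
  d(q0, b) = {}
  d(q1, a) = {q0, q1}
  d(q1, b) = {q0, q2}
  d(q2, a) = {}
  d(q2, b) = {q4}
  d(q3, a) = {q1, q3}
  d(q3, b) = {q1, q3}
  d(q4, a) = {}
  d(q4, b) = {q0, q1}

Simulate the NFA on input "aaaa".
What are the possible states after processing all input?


Start: {q0}
  --a--> {q2, q3}
  --a--> {q1, q3}
  --a--> {q0, q1, q3}
  --a--> {q0, q1, q2, q3}

{q0, q1, q2, q3}


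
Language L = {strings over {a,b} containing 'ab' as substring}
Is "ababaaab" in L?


'ab' occurs at index 0

Yes, "ababaaab" is in L


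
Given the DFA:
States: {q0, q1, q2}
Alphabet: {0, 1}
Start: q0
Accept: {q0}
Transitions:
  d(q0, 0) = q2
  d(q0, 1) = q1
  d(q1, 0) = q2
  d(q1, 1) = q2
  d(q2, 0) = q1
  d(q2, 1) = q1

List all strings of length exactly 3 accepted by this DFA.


All strings of length 3: 8 total
Accepted: 0

None


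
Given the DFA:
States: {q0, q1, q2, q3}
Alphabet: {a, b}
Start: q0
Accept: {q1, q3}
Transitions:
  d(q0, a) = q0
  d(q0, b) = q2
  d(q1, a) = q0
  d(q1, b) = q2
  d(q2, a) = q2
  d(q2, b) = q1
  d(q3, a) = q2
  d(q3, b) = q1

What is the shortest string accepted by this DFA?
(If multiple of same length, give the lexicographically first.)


BFS by string length (lex-first path to each state shown):
  len 0: q0<-""
  len 1: q0<-"a", q2<-"b"
  len 2: q0<-"aa", q1<-"bb", q2<-"ab"
Found accept state at length 2.

"bb"


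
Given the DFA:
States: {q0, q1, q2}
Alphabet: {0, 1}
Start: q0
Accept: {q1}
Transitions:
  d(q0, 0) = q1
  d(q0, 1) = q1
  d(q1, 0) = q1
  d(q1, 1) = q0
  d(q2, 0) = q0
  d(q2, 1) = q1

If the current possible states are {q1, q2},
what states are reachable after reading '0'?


Apply transition on '0' from each current state:
  d(q1, 0) = q1
  d(q2, 0) = q0

{q0, q1}


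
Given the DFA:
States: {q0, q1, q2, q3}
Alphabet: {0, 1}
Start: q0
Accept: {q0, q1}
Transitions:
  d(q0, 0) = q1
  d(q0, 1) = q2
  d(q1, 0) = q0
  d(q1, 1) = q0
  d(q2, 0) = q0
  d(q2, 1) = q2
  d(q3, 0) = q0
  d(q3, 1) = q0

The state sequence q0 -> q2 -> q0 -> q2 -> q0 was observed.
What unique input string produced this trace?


Trace back each transition to find the symbol:
  q0 --[1]--> q2
  q2 --[0]--> q0
  q0 --[1]--> q2
  q2 --[0]--> q0

"1010"


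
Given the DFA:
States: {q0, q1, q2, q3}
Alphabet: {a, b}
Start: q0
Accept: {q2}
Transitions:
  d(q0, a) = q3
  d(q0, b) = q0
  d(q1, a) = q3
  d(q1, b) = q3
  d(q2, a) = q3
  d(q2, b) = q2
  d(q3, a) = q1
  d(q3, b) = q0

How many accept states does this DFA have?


Accept states listed: {q2}
Counting: q2(1)

1


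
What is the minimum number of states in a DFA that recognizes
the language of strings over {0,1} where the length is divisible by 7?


States track (length) mod 7.
Need 7 states: one per remainder 0..6; accept = remainder 0.

7


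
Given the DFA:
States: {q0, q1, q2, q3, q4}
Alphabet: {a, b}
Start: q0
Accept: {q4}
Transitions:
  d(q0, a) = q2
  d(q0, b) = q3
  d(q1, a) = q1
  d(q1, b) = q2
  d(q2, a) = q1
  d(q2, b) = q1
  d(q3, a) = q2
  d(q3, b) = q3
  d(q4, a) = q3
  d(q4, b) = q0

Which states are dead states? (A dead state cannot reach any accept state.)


Forward reachability from each state:
  q0 -> reaches {q0, q1, q2, q3}, no accept state (dead)
  q1 -> reaches {q1, q2}, no accept state (dead)
  q2 -> reaches {q1, q2}, no accept state (dead)
  q3 -> reaches {q1, q2, q3}, no accept state (dead)
  q4 -> reaches accept state q4 (live)

{q0, q1, q2, q3}


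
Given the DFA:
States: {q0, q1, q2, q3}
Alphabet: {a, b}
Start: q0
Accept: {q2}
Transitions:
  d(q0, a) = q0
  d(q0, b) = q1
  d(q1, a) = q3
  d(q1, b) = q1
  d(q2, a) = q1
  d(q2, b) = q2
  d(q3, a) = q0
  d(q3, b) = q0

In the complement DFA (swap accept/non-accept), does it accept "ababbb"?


Trace: q0 -> q0 -> q1 -> q3 -> q0 -> q1 -> q1
Final: q1
Original accept: {q2}
Complement: q1 is not in original accept

Yes, complement accepts (original rejects)


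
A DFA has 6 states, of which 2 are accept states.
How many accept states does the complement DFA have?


Complement swaps accept and non-accept states.
6 - 2 = 4

4


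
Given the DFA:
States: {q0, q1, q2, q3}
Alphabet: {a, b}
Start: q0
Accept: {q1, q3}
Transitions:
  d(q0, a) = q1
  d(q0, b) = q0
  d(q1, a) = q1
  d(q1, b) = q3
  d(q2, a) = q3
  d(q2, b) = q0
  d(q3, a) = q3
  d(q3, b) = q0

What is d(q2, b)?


Looking up transition d(q2, b)

q0


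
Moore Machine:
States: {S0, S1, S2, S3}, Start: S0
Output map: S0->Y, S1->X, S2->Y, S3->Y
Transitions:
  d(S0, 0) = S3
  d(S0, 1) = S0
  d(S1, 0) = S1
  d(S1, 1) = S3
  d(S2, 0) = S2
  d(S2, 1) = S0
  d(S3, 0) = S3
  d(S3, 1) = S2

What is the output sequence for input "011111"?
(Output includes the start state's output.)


Start: S0 (output Y)
  --0--> S3 (output Y)
  --1--> S2 (output Y)
  --1--> S0 (output Y)
  --1--> S0 (output Y)
  --1--> S0 (output Y)
  --1--> S0 (output Y)

"YYYYYYY"


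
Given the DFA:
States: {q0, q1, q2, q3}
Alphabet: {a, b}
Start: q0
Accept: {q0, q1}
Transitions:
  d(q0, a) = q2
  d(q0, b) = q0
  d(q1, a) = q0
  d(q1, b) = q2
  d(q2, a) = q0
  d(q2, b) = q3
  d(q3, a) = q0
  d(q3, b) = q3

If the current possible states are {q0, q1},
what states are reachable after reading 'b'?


Apply transition on 'b' from each current state:
  d(q0, b) = q0
  d(q1, b) = q2

{q0, q2}


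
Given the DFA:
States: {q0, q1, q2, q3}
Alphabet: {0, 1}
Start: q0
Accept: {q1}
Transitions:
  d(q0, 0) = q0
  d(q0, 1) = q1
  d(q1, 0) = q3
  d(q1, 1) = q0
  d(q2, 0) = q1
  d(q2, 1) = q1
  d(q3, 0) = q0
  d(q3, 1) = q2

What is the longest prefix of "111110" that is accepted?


Run the DFA, marking each prefix where the state is accepting:
  "" -> q0 [reject]
  "1" -> q1 [accept]
  "11" -> q0 [reject]
  "111" -> q1 [accept]
  "1111" -> q0 [reject]
  "11111" -> q1 [accept]
  "111110" -> q3 [reject]

"11111"


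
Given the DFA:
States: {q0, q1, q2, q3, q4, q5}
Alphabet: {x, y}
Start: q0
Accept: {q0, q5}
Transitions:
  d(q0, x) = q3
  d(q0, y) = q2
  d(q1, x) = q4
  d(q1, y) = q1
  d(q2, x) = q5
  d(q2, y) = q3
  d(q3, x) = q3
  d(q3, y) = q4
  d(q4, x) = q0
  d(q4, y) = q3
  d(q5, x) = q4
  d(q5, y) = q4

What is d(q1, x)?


Looking up transition d(q1, x)

q4


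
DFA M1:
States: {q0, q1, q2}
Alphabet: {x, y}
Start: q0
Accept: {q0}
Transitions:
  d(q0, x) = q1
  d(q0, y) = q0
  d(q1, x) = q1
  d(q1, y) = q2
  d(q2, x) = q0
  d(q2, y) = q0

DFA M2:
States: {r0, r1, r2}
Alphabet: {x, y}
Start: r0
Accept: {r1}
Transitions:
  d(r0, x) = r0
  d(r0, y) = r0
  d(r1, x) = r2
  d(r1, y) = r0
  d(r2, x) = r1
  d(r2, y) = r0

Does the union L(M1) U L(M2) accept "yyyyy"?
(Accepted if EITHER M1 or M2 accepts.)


M1: final=q0 accepted=True
M2: final=r0 accepted=False

Yes, union accepts


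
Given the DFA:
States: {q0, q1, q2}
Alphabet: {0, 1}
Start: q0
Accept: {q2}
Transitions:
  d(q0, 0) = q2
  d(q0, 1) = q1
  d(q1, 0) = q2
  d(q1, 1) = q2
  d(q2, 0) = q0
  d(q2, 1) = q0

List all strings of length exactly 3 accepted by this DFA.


All strings of length 3: 8 total
Accepted: 2

"000", "010"


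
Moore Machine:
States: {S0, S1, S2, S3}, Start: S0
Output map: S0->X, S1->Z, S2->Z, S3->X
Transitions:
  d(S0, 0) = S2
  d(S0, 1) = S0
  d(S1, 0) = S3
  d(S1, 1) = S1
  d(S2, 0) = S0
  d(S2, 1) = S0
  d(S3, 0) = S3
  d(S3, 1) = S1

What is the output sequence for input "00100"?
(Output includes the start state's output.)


Start: S0 (output X)
  --0--> S2 (output Z)
  --0--> S0 (output X)
  --1--> S0 (output X)
  --0--> S2 (output Z)
  --0--> S0 (output X)

"XZXXZX"


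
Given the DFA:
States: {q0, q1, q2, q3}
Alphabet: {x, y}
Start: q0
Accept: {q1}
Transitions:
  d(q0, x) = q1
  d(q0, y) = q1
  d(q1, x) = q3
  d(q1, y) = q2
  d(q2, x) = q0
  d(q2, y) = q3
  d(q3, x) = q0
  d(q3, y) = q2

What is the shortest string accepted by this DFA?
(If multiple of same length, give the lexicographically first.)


BFS by string length (lex-first path to each state shown):
  len 0: q0<-""
  len 1: q1<-"x"
Found accept state at length 1.

"x"


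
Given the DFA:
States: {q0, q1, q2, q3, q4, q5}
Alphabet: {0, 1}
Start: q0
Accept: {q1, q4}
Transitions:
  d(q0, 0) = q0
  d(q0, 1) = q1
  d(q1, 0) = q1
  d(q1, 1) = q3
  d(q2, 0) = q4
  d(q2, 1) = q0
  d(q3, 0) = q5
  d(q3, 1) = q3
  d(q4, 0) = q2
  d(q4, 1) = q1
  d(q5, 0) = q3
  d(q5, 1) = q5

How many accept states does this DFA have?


Accept states listed: {q1, q4}
Counting: q1(1) q4(2)

2


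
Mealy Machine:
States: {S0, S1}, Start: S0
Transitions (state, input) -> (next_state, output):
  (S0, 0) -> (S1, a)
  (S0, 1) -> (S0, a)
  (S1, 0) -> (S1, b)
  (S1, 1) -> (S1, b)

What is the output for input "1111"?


Step-by-step:
  (S0, 1) -> (S0, a)
  (S0, 1) -> (S0, a)
  (S0, 1) -> (S0, a)
  (S0, 1) -> (S0, a)

"aaaa"


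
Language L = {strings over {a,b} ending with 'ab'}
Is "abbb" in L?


last two symbols = 'bb'

No, "abbb" is not in L


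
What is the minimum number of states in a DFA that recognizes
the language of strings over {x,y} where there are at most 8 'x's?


States: count = 0, 1, ..., 8 (all accepting; 9 states), plus a dead state for count > 8.
Total: 9 + 1 = 10.

10


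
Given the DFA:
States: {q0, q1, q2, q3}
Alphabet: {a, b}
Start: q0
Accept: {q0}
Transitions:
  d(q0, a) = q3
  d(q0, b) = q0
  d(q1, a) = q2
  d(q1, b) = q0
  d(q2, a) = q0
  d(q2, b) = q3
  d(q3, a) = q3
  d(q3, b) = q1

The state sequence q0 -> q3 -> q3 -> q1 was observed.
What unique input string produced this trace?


Trace back each transition to find the symbol:
  q0 --[a]--> q3
  q3 --[a]--> q3
  q3 --[b]--> q1

"aab"


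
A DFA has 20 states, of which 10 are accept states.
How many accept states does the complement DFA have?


Complement swaps accept and non-accept states.
20 - 10 = 10

10


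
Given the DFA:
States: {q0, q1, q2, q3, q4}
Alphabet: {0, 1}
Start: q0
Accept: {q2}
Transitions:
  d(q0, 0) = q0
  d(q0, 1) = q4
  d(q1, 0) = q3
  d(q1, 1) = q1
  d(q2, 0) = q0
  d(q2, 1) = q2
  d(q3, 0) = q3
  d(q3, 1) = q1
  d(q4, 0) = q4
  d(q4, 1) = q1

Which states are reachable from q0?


BFS from q0:
  layer 0: {q0}
  layer 1: {q4}
  layer 2: {q1}
  layer 3: {q3}

{q0, q1, q3, q4}


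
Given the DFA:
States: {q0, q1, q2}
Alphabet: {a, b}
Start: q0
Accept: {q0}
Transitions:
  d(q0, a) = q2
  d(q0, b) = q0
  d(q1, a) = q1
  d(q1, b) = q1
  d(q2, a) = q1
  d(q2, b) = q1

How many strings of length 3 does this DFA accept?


Enumerating all length-3 strings:
  "aaa" -> q1 [reject]
  "aab" -> q1 [reject]
  "aba" -> q1 [reject]
  "abb" -> q1 [reject]
  "baa" -> q1 [reject]
  "bab" -> q1 [reject]
  "bba" -> q2 [reject]
  "bbb" -> q0 [accept]

1 out of 8


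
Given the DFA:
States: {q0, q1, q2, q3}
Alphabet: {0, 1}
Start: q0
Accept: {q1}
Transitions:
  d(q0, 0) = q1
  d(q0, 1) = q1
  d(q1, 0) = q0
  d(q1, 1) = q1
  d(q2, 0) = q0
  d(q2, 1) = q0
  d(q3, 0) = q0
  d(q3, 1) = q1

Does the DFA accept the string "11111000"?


Trace: q0 -> q1 -> q1 -> q1 -> q1 -> q1 -> q0 -> q1 -> q0
Final state: q0
Accept states: {q1}

No, rejected (final state q0 is not an accept state)


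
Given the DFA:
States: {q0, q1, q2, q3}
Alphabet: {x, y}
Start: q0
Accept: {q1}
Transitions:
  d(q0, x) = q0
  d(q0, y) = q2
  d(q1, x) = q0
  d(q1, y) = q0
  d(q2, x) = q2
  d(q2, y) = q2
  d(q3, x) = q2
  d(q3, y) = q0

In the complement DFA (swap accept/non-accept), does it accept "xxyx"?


Trace: q0 -> q0 -> q0 -> q2 -> q2
Final: q2
Original accept: {q1}
Complement: q2 is not in original accept

Yes, complement accepts (original rejects)


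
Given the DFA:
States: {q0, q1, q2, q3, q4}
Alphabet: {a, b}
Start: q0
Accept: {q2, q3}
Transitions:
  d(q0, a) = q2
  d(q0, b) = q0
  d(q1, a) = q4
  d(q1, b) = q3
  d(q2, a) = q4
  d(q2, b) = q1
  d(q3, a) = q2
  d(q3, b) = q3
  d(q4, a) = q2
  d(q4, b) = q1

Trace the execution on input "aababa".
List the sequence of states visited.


Input: aababa
d(q0, a) = q2
d(q2, a) = q4
d(q4, b) = q1
d(q1, a) = q4
d(q4, b) = q1
d(q1, a) = q4


q0 -> q2 -> q4 -> q1 -> q4 -> q1 -> q4


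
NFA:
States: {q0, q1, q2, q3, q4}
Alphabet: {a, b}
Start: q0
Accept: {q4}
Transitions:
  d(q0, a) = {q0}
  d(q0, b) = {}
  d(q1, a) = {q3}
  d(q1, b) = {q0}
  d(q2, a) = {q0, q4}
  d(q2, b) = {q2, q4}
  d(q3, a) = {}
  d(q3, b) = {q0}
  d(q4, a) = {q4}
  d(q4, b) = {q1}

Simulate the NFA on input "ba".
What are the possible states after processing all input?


Start: {q0}
  --b--> {}
  --a--> {}

{} (empty set, no valid transitions)


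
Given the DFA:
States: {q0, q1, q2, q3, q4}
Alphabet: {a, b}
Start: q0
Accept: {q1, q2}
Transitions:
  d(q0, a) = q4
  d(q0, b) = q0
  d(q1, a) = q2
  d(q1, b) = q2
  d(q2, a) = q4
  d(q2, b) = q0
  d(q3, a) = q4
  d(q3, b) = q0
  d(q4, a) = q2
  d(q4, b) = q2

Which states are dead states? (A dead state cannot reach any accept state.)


Forward reachability from each state:
  q0 -> reaches accept state q2 (live)
  q1 -> reaches accept state q1 (live)
  q2 -> reaches accept state q2 (live)
  q3 -> reaches accept state q2 (live)
  q4 -> reaches accept state q2 (live)

None (all states can reach an accept state)


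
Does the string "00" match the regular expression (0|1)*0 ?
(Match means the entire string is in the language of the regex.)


|string| = 2; first = '0'; last = '0'

Yes, "00" matches (0|1)*0


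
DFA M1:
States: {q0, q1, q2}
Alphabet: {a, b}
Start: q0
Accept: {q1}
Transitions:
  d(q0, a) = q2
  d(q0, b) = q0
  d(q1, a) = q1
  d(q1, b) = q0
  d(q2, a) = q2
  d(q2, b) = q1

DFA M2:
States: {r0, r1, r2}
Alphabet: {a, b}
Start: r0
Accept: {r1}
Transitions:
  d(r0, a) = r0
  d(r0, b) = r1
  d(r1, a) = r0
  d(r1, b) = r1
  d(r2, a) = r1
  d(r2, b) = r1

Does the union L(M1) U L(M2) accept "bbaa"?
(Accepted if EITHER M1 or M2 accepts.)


M1: final=q2 accepted=False
M2: final=r0 accepted=False

No, union rejects (neither accepts)


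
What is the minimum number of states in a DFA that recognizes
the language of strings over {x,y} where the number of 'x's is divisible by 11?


States track (count of 'x') mod 11.
Need 11 states: one per remainder 0..10; accept = remainder 0.

11


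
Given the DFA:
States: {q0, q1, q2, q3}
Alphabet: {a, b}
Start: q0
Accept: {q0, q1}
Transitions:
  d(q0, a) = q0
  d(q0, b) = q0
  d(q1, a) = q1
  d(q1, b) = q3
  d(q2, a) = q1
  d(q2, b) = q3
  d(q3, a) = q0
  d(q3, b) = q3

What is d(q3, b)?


Looking up transition d(q3, b)

q3


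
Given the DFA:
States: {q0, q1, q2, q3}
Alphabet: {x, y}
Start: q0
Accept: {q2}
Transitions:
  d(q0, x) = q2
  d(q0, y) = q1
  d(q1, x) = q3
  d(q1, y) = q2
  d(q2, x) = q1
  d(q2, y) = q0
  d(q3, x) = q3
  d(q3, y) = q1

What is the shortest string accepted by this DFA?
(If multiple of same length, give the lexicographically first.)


BFS by string length (lex-first path to each state shown):
  len 0: q0<-""
  len 1: q1<-"y", q2<-"x"
Found accept state at length 1.

"x"


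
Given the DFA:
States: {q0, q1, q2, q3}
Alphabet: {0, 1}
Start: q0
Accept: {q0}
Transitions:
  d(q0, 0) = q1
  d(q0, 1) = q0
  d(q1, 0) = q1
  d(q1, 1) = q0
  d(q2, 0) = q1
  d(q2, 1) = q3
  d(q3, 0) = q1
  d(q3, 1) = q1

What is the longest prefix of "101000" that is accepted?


Run the DFA, marking each prefix where the state is accepting:
  "" -> q0 [accept]
  "1" -> q0 [accept]
  "10" -> q1 [reject]
  "101" -> q0 [accept]
  "1010" -> q1 [reject]
  "10100" -> q1 [reject]
  "101000" -> q1 [reject]

"101"


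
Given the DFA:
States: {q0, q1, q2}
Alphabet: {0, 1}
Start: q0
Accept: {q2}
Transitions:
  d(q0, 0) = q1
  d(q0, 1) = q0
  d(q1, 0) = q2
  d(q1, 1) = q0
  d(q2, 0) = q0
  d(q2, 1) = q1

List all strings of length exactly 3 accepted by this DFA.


All strings of length 3: 8 total
Accepted: 1

"100"


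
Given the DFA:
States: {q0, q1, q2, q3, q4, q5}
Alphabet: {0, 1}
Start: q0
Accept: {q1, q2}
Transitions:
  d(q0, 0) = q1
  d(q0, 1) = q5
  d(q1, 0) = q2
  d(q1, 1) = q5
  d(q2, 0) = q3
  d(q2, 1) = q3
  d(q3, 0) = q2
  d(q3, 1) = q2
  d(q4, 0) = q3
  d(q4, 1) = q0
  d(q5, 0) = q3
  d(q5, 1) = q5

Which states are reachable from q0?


BFS from q0:
  layer 0: {q0}
  layer 1: {q1, q5}
  layer 2: {q2, q3}

{q0, q1, q2, q3, q5}


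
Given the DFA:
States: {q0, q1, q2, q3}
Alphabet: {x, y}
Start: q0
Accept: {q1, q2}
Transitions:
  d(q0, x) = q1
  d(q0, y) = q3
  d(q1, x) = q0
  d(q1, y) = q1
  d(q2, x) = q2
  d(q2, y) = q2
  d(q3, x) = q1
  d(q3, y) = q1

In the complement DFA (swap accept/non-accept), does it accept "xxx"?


Trace: q0 -> q1 -> q0 -> q1
Final: q1
Original accept: {q1, q2}
Complement: q1 is in original accept

No, complement rejects (original accepts)


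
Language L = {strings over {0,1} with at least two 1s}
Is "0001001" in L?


count('1') = 2

Yes, "0001001" is in L


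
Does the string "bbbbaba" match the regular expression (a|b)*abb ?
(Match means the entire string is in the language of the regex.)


|string| = 7; first = 'b'; last = 'a'

No, "bbbbaba" does not match (a|b)*abb


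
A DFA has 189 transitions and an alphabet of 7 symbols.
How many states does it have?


Each state has exactly one transition per symbol.
states = transitions / |alphabet| = 189 / 7 = 27

27


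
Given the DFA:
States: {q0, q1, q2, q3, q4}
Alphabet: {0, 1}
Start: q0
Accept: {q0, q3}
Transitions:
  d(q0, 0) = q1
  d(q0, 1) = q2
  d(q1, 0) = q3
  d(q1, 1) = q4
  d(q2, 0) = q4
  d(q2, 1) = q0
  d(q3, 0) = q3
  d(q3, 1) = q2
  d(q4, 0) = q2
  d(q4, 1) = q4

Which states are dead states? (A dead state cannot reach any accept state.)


Forward reachability from each state:
  q0 -> reaches accept state q0 (live)
  q1 -> reaches accept state q0 (live)
  q2 -> reaches accept state q0 (live)
  q3 -> reaches accept state q0 (live)
  q4 -> reaches accept state q0 (live)

None (all states can reach an accept state)


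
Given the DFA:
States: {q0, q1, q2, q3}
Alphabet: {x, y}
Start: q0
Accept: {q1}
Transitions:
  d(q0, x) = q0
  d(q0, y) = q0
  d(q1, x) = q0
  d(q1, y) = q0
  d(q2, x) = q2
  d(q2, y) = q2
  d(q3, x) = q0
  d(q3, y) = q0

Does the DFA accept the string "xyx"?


Trace: q0 -> q0 -> q0 -> q0
Final state: q0
Accept states: {q1}

No, rejected (final state q0 is not an accept state)


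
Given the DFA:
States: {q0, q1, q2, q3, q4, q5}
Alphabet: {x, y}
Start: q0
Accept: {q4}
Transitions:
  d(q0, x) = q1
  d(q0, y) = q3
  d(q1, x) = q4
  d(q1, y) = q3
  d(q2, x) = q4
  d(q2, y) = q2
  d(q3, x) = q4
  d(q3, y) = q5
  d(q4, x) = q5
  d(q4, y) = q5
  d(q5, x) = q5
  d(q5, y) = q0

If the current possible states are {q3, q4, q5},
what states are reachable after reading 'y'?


Apply transition on 'y' from each current state:
  d(q3, y) = q5
  d(q4, y) = q5
  d(q5, y) = q0

{q0, q5}


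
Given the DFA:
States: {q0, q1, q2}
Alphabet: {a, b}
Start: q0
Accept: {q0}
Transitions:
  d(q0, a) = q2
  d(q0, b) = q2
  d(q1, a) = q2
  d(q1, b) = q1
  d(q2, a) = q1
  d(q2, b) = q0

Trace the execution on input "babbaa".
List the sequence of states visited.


Input: babbaa
d(q0, b) = q2
d(q2, a) = q1
d(q1, b) = q1
d(q1, b) = q1
d(q1, a) = q2
d(q2, a) = q1


q0 -> q2 -> q1 -> q1 -> q1 -> q2 -> q1


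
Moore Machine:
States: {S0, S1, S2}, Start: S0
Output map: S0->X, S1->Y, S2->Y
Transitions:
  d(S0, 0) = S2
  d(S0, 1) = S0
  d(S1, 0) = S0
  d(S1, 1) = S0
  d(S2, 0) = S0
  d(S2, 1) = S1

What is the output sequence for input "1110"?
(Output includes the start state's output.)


Start: S0 (output X)
  --1--> S0 (output X)
  --1--> S0 (output X)
  --1--> S0 (output X)
  --0--> S2 (output Y)

"XXXXY"


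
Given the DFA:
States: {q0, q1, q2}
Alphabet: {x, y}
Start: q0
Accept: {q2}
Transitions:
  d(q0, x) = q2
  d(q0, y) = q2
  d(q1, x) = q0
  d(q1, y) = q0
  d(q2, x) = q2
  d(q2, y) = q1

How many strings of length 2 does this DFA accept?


Enumerating all length-2 strings:
  "xx" -> q2 [accept]
  "xy" -> q1 [reject]
  "yx" -> q2 [accept]
  "yy" -> q1 [reject]

2 out of 4


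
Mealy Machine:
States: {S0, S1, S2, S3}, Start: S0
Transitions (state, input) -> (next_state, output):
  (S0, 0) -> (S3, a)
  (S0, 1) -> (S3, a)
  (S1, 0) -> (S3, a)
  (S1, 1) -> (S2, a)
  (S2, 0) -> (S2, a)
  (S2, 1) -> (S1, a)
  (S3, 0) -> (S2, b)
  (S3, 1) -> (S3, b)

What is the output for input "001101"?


Step-by-step:
  (S0, 0) -> (S3, a)
  (S3, 0) -> (S2, b)
  (S2, 1) -> (S1, a)
  (S1, 1) -> (S2, a)
  (S2, 0) -> (S2, a)
  (S2, 1) -> (S1, a)

"abaaaa"


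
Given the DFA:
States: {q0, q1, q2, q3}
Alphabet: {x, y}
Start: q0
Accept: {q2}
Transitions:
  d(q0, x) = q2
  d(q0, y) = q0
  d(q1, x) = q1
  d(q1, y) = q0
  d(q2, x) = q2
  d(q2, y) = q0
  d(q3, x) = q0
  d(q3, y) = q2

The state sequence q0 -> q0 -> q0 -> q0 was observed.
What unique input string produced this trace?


Trace back each transition to find the symbol:
  q0 --[y]--> q0
  q0 --[y]--> q0
  q0 --[y]--> q0

"yyy"


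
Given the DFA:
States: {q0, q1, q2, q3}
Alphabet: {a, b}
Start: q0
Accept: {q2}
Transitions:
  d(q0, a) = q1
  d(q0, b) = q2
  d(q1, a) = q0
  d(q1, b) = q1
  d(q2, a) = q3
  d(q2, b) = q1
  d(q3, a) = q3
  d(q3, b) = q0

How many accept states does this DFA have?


Accept states listed: {q2}
Counting: q2(1)

1


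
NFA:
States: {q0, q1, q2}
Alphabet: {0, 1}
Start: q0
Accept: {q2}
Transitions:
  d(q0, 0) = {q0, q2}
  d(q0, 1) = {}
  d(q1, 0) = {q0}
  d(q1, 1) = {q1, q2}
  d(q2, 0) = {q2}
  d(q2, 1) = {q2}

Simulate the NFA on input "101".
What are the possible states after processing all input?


Start: {q0}
  --1--> {}
  --0--> {}
  --1--> {}

{} (empty set, no valid transitions)


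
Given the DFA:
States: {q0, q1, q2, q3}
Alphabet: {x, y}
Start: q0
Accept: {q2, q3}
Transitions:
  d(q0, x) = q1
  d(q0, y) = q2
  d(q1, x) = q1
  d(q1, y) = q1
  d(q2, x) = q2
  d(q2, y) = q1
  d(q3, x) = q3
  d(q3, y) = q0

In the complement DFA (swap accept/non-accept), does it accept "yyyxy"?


Trace: q0 -> q2 -> q1 -> q1 -> q1 -> q1
Final: q1
Original accept: {q2, q3}
Complement: q1 is not in original accept

Yes, complement accepts (original rejects)


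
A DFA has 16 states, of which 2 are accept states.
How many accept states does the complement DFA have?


Complement swaps accept and non-accept states.
16 - 2 = 14

14


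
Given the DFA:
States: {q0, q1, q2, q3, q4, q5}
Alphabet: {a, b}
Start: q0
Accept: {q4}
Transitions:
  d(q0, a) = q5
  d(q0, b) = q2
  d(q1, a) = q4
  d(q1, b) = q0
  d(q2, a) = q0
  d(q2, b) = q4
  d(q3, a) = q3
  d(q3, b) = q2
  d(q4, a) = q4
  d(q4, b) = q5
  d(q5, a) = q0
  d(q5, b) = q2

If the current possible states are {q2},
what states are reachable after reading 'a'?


Apply transition on 'a' from each current state:
  d(q2, a) = q0

{q0}


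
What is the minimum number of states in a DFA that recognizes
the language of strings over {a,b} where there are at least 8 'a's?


States: count = 0, 1, ..., 7, and a final '>= 8' state.
Total: 8 + 1 = 9. Accept = '>= 8' state.

9


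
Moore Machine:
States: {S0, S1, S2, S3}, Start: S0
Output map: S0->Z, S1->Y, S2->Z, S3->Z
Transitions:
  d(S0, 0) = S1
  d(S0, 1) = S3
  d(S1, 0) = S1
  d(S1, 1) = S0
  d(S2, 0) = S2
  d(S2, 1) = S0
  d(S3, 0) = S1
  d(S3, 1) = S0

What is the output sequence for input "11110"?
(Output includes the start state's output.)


Start: S0 (output Z)
  --1--> S3 (output Z)
  --1--> S0 (output Z)
  --1--> S3 (output Z)
  --1--> S0 (output Z)
  --0--> S1 (output Y)

"ZZZZZY"


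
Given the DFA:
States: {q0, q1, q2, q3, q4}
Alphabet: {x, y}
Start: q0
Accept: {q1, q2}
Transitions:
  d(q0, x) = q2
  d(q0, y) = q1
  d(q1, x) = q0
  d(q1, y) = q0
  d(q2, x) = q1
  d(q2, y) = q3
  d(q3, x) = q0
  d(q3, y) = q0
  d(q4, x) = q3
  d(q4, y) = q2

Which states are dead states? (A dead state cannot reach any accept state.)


Forward reachability from each state:
  q0 -> reaches accept state q1 (live)
  q1 -> reaches accept state q1 (live)
  q2 -> reaches accept state q1 (live)
  q3 -> reaches accept state q1 (live)
  q4 -> reaches accept state q1 (live)

None (all states can reach an accept state)


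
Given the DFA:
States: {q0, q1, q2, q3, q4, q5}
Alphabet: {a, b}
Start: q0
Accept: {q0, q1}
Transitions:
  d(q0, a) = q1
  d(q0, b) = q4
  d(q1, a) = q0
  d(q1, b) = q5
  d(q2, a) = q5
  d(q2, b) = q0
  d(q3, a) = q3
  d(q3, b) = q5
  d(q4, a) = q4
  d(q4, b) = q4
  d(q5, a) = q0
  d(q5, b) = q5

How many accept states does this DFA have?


Accept states listed: {q0, q1}
Counting: q0(1) q1(2)

2


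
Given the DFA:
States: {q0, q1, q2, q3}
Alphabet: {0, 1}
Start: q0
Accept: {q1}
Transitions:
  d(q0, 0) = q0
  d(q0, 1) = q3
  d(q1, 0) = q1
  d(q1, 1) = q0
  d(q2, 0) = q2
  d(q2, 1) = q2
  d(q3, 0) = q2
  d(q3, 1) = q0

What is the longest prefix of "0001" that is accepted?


Run the DFA, marking each prefix where the state is accepting:
  "" -> q0 [reject]
  "0" -> q0 [reject]
  "00" -> q0 [reject]
  "000" -> q0 [reject]
  "0001" -> q3 [reject]

No prefix is accepted


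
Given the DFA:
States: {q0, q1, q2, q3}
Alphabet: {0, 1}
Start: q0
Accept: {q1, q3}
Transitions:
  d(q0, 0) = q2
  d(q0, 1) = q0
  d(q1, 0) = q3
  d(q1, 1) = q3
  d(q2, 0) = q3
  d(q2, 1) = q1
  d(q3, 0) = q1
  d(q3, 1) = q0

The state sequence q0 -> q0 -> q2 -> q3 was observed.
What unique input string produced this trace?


Trace back each transition to find the symbol:
  q0 --[1]--> q0
  q0 --[0]--> q2
  q2 --[0]--> q3

"100"


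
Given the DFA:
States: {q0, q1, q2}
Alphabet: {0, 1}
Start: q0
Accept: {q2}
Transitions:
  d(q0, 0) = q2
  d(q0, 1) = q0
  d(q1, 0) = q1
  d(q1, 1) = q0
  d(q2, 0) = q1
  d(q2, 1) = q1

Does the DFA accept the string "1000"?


Trace: q0 -> q0 -> q2 -> q1 -> q1
Final state: q1
Accept states: {q2}

No, rejected (final state q1 is not an accept state)


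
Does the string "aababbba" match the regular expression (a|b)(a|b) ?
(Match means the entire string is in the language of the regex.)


|string| = 8; first = 'a'; last = 'a'

No, "aababbba" does not match (a|b)(a|b)


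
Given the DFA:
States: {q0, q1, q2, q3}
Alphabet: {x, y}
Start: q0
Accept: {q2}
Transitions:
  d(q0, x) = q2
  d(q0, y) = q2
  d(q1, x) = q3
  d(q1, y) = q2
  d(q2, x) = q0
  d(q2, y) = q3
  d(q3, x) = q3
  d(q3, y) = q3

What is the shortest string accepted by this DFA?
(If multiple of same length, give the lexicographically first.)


BFS by string length (lex-first path to each state shown):
  len 0: q0<-""
  len 1: q2<-"x"
Found accept state at length 1.

"x"


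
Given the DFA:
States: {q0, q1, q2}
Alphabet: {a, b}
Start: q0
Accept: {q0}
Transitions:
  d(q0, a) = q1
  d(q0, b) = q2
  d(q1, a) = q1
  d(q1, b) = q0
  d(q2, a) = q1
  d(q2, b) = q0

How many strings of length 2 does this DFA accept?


Enumerating all length-2 strings:
  "aa" -> q1 [reject]
  "ab" -> q0 [accept]
  "ba" -> q1 [reject]
  "bb" -> q0 [accept]

2 out of 4


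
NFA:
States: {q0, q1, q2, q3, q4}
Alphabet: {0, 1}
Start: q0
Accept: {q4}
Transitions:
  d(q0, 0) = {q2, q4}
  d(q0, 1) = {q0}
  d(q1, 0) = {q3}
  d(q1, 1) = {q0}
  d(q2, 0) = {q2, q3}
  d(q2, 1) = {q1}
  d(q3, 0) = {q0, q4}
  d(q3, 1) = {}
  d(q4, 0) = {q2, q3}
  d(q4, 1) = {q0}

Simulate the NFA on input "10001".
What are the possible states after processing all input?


Start: {q0}
  --1--> {q0}
  --0--> {q2, q4}
  --0--> {q2, q3}
  --0--> {q0, q2, q3, q4}
  --1--> {q0, q1}

{q0, q1}


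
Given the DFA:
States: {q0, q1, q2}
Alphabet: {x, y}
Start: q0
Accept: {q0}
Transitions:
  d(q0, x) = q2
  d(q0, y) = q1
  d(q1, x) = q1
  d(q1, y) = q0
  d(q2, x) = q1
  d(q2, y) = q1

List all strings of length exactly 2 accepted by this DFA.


All strings of length 2: 4 total
Accepted: 1

"yy"


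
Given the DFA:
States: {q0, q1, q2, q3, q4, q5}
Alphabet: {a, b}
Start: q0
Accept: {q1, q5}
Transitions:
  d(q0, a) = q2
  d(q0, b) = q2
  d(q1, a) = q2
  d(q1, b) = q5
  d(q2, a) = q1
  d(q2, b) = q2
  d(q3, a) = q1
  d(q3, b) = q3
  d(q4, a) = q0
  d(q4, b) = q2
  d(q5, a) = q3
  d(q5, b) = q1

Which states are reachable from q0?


BFS from q0:
  layer 0: {q0}
  layer 1: {q2}
  layer 2: {q1}
  layer 3: {q5}
  layer 4: {q3}

{q0, q1, q2, q3, q5}


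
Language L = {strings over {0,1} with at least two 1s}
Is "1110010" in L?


count('1') = 4

Yes, "1110010" is in L


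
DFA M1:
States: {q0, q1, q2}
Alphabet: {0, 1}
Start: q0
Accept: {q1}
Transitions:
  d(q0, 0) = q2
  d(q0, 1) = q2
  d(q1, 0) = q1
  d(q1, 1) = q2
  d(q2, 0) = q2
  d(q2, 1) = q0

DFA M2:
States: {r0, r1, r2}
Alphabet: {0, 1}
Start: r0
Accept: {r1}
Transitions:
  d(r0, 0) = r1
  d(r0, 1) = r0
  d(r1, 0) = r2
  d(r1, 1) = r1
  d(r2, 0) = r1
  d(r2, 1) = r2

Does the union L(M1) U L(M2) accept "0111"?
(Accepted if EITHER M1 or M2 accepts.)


M1: final=q0 accepted=False
M2: final=r1 accepted=True

Yes, union accepts


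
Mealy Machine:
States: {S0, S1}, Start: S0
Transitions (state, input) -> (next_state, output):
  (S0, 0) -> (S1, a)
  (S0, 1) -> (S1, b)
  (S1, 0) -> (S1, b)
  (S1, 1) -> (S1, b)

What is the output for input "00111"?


Step-by-step:
  (S0, 0) -> (S1, a)
  (S1, 0) -> (S1, b)
  (S1, 1) -> (S1, b)
  (S1, 1) -> (S1, b)
  (S1, 1) -> (S1, b)

"abbbb"


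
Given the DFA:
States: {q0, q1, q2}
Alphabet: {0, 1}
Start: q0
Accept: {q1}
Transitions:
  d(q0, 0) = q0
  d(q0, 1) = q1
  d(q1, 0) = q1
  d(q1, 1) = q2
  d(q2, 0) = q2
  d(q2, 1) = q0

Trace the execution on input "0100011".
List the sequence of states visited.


Input: 0100011
d(q0, 0) = q0
d(q0, 1) = q1
d(q1, 0) = q1
d(q1, 0) = q1
d(q1, 0) = q1
d(q1, 1) = q2
d(q2, 1) = q0


q0 -> q0 -> q1 -> q1 -> q1 -> q1 -> q2 -> q0


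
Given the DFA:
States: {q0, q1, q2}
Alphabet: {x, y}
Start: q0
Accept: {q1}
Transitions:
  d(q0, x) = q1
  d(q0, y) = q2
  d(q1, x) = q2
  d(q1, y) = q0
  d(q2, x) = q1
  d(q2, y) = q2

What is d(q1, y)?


Looking up transition d(q1, y)

q0


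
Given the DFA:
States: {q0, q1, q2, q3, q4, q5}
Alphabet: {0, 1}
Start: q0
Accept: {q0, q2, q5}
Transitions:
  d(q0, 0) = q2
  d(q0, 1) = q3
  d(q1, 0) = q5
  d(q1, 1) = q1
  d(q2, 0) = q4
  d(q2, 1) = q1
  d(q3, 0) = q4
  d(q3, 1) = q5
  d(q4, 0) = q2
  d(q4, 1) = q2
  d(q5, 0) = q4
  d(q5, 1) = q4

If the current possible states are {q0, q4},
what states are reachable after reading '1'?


Apply transition on '1' from each current state:
  d(q0, 1) = q3
  d(q4, 1) = q2

{q2, q3}


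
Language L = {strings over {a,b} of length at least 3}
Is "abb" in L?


length = 3

Yes, "abb" is in L


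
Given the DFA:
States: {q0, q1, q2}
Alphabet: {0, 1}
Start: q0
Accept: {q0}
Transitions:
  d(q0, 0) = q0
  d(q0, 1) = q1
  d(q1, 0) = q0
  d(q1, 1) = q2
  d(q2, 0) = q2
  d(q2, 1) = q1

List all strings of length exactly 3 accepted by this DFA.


All strings of length 3: 8 total
Accepted: 3

"000", "010", "100"


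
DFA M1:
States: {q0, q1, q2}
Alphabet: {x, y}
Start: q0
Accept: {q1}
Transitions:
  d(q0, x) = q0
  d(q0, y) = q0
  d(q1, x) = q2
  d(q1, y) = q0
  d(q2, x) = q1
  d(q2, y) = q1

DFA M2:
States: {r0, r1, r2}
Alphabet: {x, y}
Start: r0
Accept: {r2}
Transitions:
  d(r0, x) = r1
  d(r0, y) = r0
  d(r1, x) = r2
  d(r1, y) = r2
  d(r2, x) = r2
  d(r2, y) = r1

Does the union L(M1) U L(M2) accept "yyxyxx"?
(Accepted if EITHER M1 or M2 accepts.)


M1: final=q0 accepted=False
M2: final=r2 accepted=True

Yes, union accepts


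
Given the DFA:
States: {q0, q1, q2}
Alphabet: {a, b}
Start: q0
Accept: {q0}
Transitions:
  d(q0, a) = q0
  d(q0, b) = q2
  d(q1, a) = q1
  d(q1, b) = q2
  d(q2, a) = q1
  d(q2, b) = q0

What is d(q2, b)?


Looking up transition d(q2, b)

q0


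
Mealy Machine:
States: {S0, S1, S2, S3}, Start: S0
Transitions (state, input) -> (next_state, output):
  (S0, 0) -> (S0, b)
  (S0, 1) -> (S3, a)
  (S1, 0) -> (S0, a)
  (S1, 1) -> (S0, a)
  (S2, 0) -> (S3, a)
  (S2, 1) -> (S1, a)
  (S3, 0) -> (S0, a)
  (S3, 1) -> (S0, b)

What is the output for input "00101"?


Step-by-step:
  (S0, 0) -> (S0, b)
  (S0, 0) -> (S0, b)
  (S0, 1) -> (S3, a)
  (S3, 0) -> (S0, a)
  (S0, 1) -> (S3, a)

"bbaaa"


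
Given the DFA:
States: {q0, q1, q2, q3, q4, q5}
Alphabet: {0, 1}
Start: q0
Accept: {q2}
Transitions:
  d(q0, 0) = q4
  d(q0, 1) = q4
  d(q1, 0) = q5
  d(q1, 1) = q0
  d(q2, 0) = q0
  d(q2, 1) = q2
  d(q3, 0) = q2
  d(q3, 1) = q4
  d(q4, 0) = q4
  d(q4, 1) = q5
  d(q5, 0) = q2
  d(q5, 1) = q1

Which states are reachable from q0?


BFS from q0:
  layer 0: {q0}
  layer 1: {q4}
  layer 2: {q5}
  layer 3: {q1, q2}

{q0, q1, q2, q4, q5}


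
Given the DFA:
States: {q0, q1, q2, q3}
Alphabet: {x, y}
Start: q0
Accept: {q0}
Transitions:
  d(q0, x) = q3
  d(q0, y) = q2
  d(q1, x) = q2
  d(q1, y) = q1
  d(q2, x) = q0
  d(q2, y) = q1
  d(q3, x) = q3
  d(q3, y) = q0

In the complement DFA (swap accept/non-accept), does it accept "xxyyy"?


Trace: q0 -> q3 -> q3 -> q0 -> q2 -> q1
Final: q1
Original accept: {q0}
Complement: q1 is not in original accept

Yes, complement accepts (original rejects)


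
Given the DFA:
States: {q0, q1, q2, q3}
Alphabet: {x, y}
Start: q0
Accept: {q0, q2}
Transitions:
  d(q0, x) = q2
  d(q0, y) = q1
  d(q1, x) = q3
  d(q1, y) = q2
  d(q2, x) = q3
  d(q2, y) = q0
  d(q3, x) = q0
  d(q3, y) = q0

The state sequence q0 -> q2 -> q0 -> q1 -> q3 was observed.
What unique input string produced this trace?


Trace back each transition to find the symbol:
  q0 --[x]--> q2
  q2 --[y]--> q0
  q0 --[y]--> q1
  q1 --[x]--> q3

"xyyx"


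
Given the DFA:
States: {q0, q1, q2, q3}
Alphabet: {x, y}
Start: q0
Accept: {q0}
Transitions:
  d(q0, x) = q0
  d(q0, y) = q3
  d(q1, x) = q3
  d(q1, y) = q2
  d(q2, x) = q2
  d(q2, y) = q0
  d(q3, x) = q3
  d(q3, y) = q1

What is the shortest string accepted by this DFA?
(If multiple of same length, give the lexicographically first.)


BFS by string length (lex-first path to each state shown):
  len 0: q0<-""
Found accept state at length 0.

"" (empty string)


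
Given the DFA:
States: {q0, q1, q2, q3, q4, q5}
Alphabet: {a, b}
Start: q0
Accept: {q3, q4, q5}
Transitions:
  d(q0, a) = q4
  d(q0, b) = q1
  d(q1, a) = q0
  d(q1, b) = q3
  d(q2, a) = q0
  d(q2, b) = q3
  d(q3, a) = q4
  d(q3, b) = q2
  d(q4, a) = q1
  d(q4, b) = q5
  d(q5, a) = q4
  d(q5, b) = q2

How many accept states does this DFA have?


Accept states listed: {q3, q4, q5}
Counting: q3(1) q4(2) q5(3)

3


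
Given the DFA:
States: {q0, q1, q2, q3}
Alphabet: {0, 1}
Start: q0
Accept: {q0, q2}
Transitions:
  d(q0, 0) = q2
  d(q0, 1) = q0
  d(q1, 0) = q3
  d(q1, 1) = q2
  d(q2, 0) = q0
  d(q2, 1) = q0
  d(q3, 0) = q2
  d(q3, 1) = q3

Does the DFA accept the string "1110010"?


Trace: q0 -> q0 -> q0 -> q0 -> q2 -> q0 -> q0 -> q2
Final state: q2
Accept states: {q0, q2}

Yes, accepted (final state q2 is an accept state)
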